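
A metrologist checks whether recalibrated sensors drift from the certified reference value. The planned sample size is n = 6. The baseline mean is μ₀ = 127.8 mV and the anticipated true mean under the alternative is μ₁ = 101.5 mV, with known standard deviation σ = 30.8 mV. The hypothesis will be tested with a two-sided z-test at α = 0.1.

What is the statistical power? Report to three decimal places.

Power ≈ 0.673

Standardized effect: d = |μ₁ − μ₀| / σ = |101.5 − 127.8| / 30.8 = 0.8539
Noncentrality parameter: δ = d·√n = 0.8539 × √6 = 2.0916
Critical value for a two-sided test at α = 0.1: z_{α/2} = 1.645.
Power = Φ(δ − 1.645) + Φ(−δ − 1.645) = Φ(0.447) + Φ(-3.736) = 0.6725 + 0.0001 = 0.6726.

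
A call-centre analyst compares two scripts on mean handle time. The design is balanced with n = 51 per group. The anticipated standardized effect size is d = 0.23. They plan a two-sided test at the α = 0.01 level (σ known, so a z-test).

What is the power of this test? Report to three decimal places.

Power ≈ 0.079

Noncentrality parameter: δ = d·√(n/2) = 0.23 × √(51/2) = 1.1614
Critical value for a two-sided test at α = 0.01: z_{α/2} = 2.576.
Power = Φ(δ − 2.576) + Φ(−δ − 2.576) = Φ(-1.414) + Φ(-3.737) = 0.0786 + 0.0001 = 0.0787.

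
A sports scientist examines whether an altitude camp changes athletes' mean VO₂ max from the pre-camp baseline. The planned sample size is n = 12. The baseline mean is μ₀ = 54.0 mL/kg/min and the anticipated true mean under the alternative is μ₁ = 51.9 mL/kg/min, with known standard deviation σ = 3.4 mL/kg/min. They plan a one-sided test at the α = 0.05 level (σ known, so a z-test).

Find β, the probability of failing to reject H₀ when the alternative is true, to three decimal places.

β ≈ 0.310

Standardized effect: d = |μ₁ − μ₀| / σ = |51.9 − 54.0| / 3.4 = 0.6176
Noncentrality parameter: δ = d·√n = 0.6176 × √12 = 2.1396
One-sided α = 0.05 → critical value z_{0.05} = 1.645.
Power = P(Z > 1.645 − δ) = Φ(0.495) = 0.6896.
Type II error: β = 1 − power = 1 − 0.6896 = 0.3104.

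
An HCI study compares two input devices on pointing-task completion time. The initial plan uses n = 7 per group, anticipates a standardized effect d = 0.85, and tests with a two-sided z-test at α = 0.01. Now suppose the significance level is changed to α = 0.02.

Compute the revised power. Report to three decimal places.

Power ≈ 0.231

δ = d·√(n/2) = 0.85 × √(7/2) = 1.5902 (unchanged). New critical value: z_{0.01} = 2.326.
Revised power = Φ(δ − 2.326) + Φ(−δ − 2.326) = Φ(-0.736) + Φ(-3.917) = 0.2308 + 0.0000 = 0.2309.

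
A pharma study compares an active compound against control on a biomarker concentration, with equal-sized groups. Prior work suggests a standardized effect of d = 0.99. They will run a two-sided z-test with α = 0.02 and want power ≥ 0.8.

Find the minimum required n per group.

Set Φ(δ − 2.326) = 0.8; then δ − 2.326 = Φ⁻¹(0.8) = 0.842, giving δ = 3.168.
(The Φ(−δ − z_{α/2}) term is vanishingly small for δ > 0 and is dropped in the standard sample-size formula.)
δ = d·√(n/2) ⇒ n = 2(δ/d)² = 2 × (3.168 / 0.99)² = 20.48.
Rounding up, n = 21 per group.

n = 21 per group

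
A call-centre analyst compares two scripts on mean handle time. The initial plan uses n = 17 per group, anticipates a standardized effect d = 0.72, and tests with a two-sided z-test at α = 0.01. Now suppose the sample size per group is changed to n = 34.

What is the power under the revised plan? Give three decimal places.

With n = 34 per group: δ = d·√(n/2) = 0.72 × √(34/2) = 2.9686. Critical value z_{0.005} = 2.576.
Revised power = Φ(δ − 2.576) + Φ(−δ − 2.576) = Φ(0.393) + Φ(-5.544) = 0.6528 + 0.0000 = 0.6528.

Power ≈ 0.653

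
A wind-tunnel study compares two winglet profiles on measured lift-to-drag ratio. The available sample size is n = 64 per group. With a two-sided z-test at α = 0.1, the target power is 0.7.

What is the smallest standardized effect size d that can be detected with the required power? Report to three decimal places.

Required noncentrality: δ = z_{0.05} + z_{0.30} = 1.645 + 0.524 = 2.169.
(Lower-tail contribution to power is negligible for δ > 0.)
δ = d·√(n/2) ⇒ d = δ/√(n/2) = 2.169/√(64/2) = 0.3835.

d ≈ 0.383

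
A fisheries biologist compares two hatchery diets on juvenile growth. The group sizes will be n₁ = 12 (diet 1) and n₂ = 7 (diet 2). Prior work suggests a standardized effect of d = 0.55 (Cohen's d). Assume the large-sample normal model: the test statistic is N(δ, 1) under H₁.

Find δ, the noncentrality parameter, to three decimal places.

The noncentrality parameter scales effect size by the design's sample-size factor: δ = d / √(1/n₁ + 1/n₂) = 0.55 / √(1/12 + 1/7) = 1.1564

δ ≈ 1.156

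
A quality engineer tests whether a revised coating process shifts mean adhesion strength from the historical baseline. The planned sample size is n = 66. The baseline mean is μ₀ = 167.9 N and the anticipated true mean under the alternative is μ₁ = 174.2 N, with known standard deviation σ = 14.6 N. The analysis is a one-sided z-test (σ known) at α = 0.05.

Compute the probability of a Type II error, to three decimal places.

β ≈ 0.031

Standardized effect: d = |μ₁ − μ₀| / σ = |174.2 − 167.9| / 14.6 = 0.4315
Noncentrality parameter: δ = d·√n = 0.4315 × √66 = 3.5056
One-sided α = 0.05 → critical value z_{0.05} = 1.645.
Power = Φ(δ − 1.645) = Φ(1.861) = 0.9686.
Type II error: β = 1 − power = 1 − 0.9686 = 0.0314.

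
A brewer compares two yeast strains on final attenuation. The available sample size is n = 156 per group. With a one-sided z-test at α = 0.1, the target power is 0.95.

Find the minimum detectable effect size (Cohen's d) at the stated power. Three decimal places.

Need Φ(δ − 1.282) = 0.95, so δ = 1.282 + 1.645 = 2.926.
δ = d·√(n/2) ⇒ d = δ/√(n/2) = 2.926/√(156/2) = 0.3314.

d ≈ 0.331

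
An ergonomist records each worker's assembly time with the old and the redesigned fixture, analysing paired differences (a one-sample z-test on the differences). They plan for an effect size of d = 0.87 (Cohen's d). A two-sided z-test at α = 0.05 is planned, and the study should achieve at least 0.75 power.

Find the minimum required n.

Set Φ(δ − 1.960) = 0.75; then δ − 1.960 = Φ⁻¹(0.75) = 0.674, giving δ = 2.634.
(The Φ(−δ − z_{α/2}) term is vanishingly small for δ > 0 and is dropped in the standard sample-size formula.)
δ = d·√n ⇒ n = (δ/d)² = (2.634 / 0.87)² = 9.17.
Round up to the next whole unit.

n = 10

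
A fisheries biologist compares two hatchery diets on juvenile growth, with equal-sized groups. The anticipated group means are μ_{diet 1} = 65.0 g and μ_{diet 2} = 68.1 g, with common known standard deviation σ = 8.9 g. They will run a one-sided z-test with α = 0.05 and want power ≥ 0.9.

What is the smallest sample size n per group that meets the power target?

n = 142 per group

Standardized effect: d = |μ_{diet 1} − μ_{diet 2}| / σ = |65.0 − 68.1| / 8.9 = 0.3483
For power 0.9 need Φ(δ − z_{0.05}) = 0.9, so δ = z_{0.05} + z_{0.10} = 1.645 + 1.282 = 2.926.
δ = d·√(n/2) ⇒ n = 2(δ/d)² = 2 × (2.926 / 0.3483)² = 141.17.
Round up to the next whole unit.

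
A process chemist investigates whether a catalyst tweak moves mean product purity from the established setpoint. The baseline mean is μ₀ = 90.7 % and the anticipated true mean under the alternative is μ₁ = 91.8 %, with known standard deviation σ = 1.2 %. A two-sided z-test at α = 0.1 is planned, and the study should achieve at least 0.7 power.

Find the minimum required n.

Standardized effect: d = |μ₁ − μ₀| / σ = |91.8 − 90.7| / 1.2 = 0.9167
Set Φ(δ − 1.645) = 0.7; then δ − 1.645 = Φ⁻¹(0.7) = 0.524, giving δ = 2.169.
(The Φ(−δ − z_{α/2}) term is vanishingly small for δ > 0 and is dropped in the standard sample-size formula.)
δ = d·√n ⇒ n = (δ/d)² = (2.169 / 0.9167)² = 5.60.
Round up to the next whole unit.

n = 6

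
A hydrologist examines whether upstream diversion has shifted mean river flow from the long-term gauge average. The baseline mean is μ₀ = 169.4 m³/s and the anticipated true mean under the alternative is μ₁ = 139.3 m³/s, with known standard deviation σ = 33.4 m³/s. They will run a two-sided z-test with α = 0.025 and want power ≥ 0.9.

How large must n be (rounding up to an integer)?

n = 16

Standardized effect: d = |μ₁ − μ₀| / σ = |139.3 − 169.4| / 33.4 = 0.9012
Set Φ(δ − 2.241) = 0.9; then δ − 2.241 = Φ⁻¹(0.9) = 1.282, giving δ = 3.523.
(For δ > 0 the lower-tail rejection region contributes negligibly to power, so the one-term inversion is standard.)
δ = d·√n ⇒ n = (δ/d)² = (3.523 / 0.9012)² = 15.28.
Round up to the next whole unit.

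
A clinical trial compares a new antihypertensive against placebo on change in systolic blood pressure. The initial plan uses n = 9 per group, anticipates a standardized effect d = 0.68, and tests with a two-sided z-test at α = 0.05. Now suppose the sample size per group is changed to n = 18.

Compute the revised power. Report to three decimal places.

Power ≈ 0.532

With n = 18 per group: δ = d·√(n/2) = 0.68 × √(18/2) = 2.0400. Critical value z_{0.025} = 1.960.
Revised power = Φ(δ − 1.960) + Φ(−δ − 1.960) = Φ(0.080) + Φ(-4.000) = 0.5319 + 0.0000 = 0.5319.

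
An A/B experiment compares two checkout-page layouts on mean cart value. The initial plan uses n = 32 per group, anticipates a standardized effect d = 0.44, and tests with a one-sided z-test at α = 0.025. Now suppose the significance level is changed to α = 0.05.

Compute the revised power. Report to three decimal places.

Power ≈ 0.546

δ = d·√(n/2) = 0.44 × √(32/2) = 1.7600 (unchanged). New critical value: z_{0.05} = 1.645.
Revised power = Φ(δ − 1.645) = Φ(0.115) = 0.5458.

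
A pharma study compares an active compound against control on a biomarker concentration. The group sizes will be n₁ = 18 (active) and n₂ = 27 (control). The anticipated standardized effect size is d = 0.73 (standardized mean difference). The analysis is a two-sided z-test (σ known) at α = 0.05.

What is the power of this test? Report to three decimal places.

Power ≈ 0.670

Noncentrality parameter: δ = d / √(1/n₁ + 1/n₂) = 0.73 / √(1/18 + 1/27) = 2.3990
Critical value for a two-sided test at α = 0.05: z_{α/2} = 1.960.
Power = Φ(δ − 1.960) + Φ(−δ − 1.960) = Φ(0.439) + Φ(-4.359) = 0.6697 + 0.0000 = 0.6697.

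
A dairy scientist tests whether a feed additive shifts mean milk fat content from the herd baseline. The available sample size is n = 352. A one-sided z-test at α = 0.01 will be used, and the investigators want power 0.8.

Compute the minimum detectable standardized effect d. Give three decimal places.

Need Φ(δ − 2.326) = 0.8, so δ = 2.326 + 0.842 = 3.168.
δ = d·√n ⇒ d = δ/√n = 3.168/√352 = 0.1689.

d ≈ 0.169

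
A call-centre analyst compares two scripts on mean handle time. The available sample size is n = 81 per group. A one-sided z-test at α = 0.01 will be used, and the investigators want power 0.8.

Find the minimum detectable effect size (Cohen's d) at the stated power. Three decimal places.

d ≈ 0.498

Required noncentrality: δ = z_{0.01} + z_{0.20} = 2.326 + 0.842 = 3.168.
δ = d·√(n/2) ⇒ d = δ/√(n/2) = 3.168/√(81/2) = 0.4978.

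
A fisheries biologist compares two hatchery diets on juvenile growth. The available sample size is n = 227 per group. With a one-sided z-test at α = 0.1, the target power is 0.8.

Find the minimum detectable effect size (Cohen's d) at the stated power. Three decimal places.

Required noncentrality: δ = z_{0.1} + z_{0.20} = 1.282 + 0.842 = 2.123.
δ = d·√(n/2) ⇒ d = δ/√(n/2) = 2.123/√(227/2) = 0.1993.

d ≈ 0.199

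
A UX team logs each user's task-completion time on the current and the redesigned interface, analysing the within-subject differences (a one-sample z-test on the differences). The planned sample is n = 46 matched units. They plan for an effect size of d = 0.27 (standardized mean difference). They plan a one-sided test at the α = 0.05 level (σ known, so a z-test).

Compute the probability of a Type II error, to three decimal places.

Noncentrality parameter: λ = d·√n = 0.27 × √46 = 1.8312
One-sided α = 0.05 → critical value z_{0.05} = 1.645.
Power = P(Z > 1.645 − λ) = Φ(0.186) = 0.5739.
Type II error: β = 1 − power = 1 − 0.5739 = 0.4261.

β ≈ 0.426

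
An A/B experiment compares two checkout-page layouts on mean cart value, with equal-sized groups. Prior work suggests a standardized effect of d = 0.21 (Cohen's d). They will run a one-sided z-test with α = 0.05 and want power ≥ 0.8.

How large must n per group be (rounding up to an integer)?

For power 0.8 need Φ(δ − z_{0.05}) = 0.8, so δ = z_{0.05} + z_{0.20} = 1.645 + 0.842 = 2.486.
δ = d·√(n/2) ⇒ n = 2(δ/d)² = 2 × (2.486 / 0.21)² = 280.39.
Round up to the next whole unit.

n = 281 per group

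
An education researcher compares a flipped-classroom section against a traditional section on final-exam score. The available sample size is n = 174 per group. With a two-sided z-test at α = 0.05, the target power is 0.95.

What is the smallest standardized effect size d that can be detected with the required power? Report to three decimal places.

d ≈ 0.386

Required noncentrality: δ = z_{0.025} + z_{0.05} = 1.960 + 1.645 = 3.605.
(The second rejection-region term Φ(−δ − z_{α/2}) is negligible and dropped.)
δ = d·√(n/2) ⇒ d = δ/√(n/2) = 3.605/√(174/2) = 0.3865.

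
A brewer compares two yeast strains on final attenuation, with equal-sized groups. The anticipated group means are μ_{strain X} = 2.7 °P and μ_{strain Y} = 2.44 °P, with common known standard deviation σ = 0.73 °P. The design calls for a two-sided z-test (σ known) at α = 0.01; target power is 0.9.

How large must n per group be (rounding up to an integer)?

Standardized effect: d = |μ_{strain X} − μ_{strain Y}| / σ = |2.7 − 2.44| / 0.73 = 0.3562
Set Φ(δ − 2.576) = 0.9; then δ − 2.576 = Φ⁻¹(0.9) = 1.282, giving δ = 3.857.
(The Φ(−δ − z_{α/2}) term is vanishingly small for δ > 0 and is dropped in the standard sample-size formula.)
δ = d·√(n/2) ⇒ n = 2(δ/d)² = 2 × (3.857 / 0.3562)² = 234.59.
Rounding up, n = 235 per group.

n = 235 per group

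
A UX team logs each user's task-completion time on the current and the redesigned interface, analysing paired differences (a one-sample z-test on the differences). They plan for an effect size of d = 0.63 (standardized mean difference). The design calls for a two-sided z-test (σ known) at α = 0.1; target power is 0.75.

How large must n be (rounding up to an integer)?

Set Φ(δ − 1.645) = 0.75; then δ − 1.645 = Φ⁻¹(0.75) = 0.674, giving δ = 2.319.
(The Φ(−δ − z_{α/2}) term is vanishingly small for δ > 0 and is dropped in the standard sample-size formula.)
δ = d·√n ⇒ n = (δ/d)² = (2.319 / 0.63)² = 13.55.
Rounding up, n = 14.

n = 14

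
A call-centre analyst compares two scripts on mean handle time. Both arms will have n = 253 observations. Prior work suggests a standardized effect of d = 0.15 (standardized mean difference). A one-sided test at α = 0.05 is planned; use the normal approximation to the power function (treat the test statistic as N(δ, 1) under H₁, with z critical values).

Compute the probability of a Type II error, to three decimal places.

Noncentrality parameter: δ = d·√(n/2) = 0.15 × √(253/2) = 1.6871
One-sided α = 0.05 → critical value z_{0.05} = 1.645.
Power = Φ(δ − 1.645) = Φ(0.042) = 0.5168.
Type II error: β = 1 − power = 1 − 0.5168 = 0.4832.

β ≈ 0.483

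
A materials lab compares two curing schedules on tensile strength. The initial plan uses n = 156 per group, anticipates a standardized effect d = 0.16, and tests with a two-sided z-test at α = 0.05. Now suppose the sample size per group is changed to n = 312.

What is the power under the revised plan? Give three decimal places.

Power ≈ 0.515

With n = 312 per group: δ = d·√(n/2) = 0.16 × √(312/2) = 1.9984. Critical value z_{0.025} = 1.960.
Revised power = Φ(δ − 1.960) + Φ(−δ − 1.960) = Φ(0.038) + Φ(-3.958) = 0.5153 + 0.0000 = 0.5154.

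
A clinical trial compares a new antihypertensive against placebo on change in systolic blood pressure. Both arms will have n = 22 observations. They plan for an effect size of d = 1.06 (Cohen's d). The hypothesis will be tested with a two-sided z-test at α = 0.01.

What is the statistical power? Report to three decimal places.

Power ≈ 0.826

Noncentrality parameter: δ = d·√(n/2) = 1.06 × √(22/2) = 3.5156
Two-sided α = 0.01 → critical value z_{0.005} = 2.576.
Power = Φ(δ − 2.576) + Φ(−δ − 2.576) = Φ(0.940) + Φ(-6.091) = 0.8263 + 0.0000 = 0.8263.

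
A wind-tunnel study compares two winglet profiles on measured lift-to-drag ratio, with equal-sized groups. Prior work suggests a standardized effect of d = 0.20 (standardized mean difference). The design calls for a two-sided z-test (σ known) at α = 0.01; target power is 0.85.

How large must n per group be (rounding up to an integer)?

For power 0.85 need Φ(δ − z_{0.005}) = 0.85, so δ = z_{0.005} + z_{0.15} = 2.576 + 1.036 = 3.612.
(The Φ(−δ − z_{α/2}) term is vanishingly small for δ > 0 and is dropped in the standard sample-size formula.)
δ = d·√(n/2) ⇒ n = 2(δ/d)² = 2 × (3.612 / 0.20)² = 652.42.
Round up to the next whole unit.

n = 653 per group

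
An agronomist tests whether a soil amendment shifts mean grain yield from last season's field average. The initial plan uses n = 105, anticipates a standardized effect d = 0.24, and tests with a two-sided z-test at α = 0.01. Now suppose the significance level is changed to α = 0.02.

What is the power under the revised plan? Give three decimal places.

Power ≈ 0.553

δ = d·√n = 0.24 × √105 = 2.4593 (unchanged). New critical value: z_{0.01} = 2.326.
Revised power = Φ(δ − 2.326) + Φ(−δ − 2.326) = Φ(0.133) + Φ(-4.786) = 0.5529 + 0.0000 = 0.5529.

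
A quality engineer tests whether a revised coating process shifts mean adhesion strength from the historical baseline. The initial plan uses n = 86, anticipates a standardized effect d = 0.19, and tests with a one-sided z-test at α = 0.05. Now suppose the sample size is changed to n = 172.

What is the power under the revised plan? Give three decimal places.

Power ≈ 0.801

With n = 172: δ = d·√n = 0.19 × √172 = 2.4918. Critical value z_{0.05} = 1.645.
Revised power = P(Z > 1.645 − δ) = Φ(0.847) = 0.8015.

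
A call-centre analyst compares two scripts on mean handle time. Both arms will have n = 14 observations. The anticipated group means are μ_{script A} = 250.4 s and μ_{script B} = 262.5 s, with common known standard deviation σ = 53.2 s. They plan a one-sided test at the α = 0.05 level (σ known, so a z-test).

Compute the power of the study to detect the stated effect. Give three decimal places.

Power ≈ 0.148

Standardized effect: d = |μ_{script A} − μ_{script B}| / σ = |250.4 − 262.5| / 53.2 = 0.2274
Noncentrality parameter: δ = d·√(n/2) = 0.2274 × √(14/2) = 0.6018
Critical value for a one-sided test at α = 0.05: z_α = 1.645.
Power = Φ(δ − 1.645) = Φ(-1.043) = 0.1485.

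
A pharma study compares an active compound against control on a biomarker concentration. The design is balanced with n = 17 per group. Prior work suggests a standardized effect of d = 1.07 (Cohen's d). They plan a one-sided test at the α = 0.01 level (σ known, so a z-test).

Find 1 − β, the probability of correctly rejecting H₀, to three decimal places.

Power ≈ 0.786

Noncentrality parameter: δ = d·√(n/2) = 1.07 × √(17/2) = 3.1196
Critical value for a one-sided test at α = 0.01: z_α = 2.326.
Power = Φ(δ − 2.326) = Φ(0.793) = 0.7862.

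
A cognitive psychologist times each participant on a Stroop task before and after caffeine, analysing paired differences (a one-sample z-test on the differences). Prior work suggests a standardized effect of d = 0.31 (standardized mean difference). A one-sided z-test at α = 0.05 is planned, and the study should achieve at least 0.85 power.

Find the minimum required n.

For power 0.85 need Φ(δ − z_{0.05}) = 0.85, so δ = z_{0.05} + z_{0.15} = 1.645 + 1.036 = 2.681.
δ = d·√n ⇒ n = (δ/d)² = (2.681 / 0.31)² = 74.81.
Rounding up, n = 75.

n = 75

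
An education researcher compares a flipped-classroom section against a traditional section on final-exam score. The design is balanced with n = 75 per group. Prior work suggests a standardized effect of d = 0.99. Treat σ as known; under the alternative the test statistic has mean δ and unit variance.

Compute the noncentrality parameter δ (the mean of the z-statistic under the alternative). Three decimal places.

δ ≈ 6.062

The noncentrality parameter scales effect size by the design's sample-size factor: δ = d·√(n/2) = 0.99 × √(75/2) = 6.0625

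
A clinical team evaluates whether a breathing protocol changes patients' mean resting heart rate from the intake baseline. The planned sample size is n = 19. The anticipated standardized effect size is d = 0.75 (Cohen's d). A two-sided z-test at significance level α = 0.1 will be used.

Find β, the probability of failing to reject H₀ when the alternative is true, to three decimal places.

Noncentrality parameter: δ = d·√n = 0.75 × √19 = 3.2692
Two-sided α = 0.1 → critical value z_{0.05} = 1.645.
Power = Φ(δ − 1.645) + Φ(−δ − 1.645) = Φ(1.624) + Φ(-4.914) = 0.9478 + 0.0000 = 0.9478.
Type II error: β = 1 − power = 1 − 0.9478 = 0.0522.

β ≈ 0.052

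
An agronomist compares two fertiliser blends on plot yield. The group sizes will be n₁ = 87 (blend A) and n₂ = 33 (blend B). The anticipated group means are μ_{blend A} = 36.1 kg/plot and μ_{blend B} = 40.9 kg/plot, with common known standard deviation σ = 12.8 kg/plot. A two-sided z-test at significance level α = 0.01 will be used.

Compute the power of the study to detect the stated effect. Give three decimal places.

Power ≈ 0.229

Standardized effect: d = |μ_{blend A} − μ_{blend B}| / σ = |36.1 − 40.9| / 12.8 = 0.3750
Noncentrality parameter: δ = d / √(1/n₁ + 1/n₂) = 0.3750 / √(1/87 + 1/33) = 1.8342
Two-sided α = 0.01 → critical value z_{0.005} = 2.576.
Power = Φ(δ − 2.576) + Φ(−δ − 2.576) = Φ(-0.742) + Φ(-4.410) = 0.2292 + 0.0000 = 0.2292.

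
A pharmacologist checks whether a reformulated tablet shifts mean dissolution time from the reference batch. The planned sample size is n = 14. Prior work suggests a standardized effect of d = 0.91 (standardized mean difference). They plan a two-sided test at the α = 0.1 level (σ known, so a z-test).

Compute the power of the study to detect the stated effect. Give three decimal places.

Noncentrality parameter: δ = d·√n = 0.91 × √14 = 3.4049
Two-sided α = 0.1 → critical value z_{0.05} = 1.645.
Power = Φ(δ − 1.645) + Φ(−δ − 1.645) = Φ(1.760) + Φ(-5.050) = 0.9608 + 0.0000 = 0.9608.

Power ≈ 0.961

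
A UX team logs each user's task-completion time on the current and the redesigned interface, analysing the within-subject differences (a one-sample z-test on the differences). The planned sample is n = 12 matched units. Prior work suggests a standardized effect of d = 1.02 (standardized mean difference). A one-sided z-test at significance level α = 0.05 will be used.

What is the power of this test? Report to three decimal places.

Power ≈ 0.971

Noncentrality parameter: δ = d·√n = 1.02 × √12 = 3.5334
One-sided α = 0.05 → critical value z_{0.05} = 1.645.
Power = Φ(δ − 1.645) = Φ(1.889) = 0.9705.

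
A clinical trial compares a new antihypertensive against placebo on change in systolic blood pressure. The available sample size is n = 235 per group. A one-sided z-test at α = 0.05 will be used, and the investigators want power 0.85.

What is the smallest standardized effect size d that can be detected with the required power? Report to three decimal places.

d ≈ 0.247

Required noncentrality: δ = z_{0.05} + z_{0.15} = 1.645 + 1.036 = 2.681.
δ = d·√(n/2) ⇒ d = δ/√(n/2) = 2.681/√(235/2) = 0.2474.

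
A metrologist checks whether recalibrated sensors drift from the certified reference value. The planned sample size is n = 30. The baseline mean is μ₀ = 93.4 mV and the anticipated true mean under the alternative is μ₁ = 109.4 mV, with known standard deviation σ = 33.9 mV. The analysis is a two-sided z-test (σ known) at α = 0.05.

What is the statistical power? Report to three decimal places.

Power ≈ 0.734

Standardized effect: d = |μ₁ − μ₀| / σ = |109.4 − 93.4| / 33.9 = 0.4720
Noncentrality parameter: δ = d·√n = 0.4720 × √30 = 2.5851
Two-sided α = 0.05 → critical value z_{0.025} = 1.960.
Power = Φ(δ − 1.960) + Φ(−δ − 1.960) = Φ(0.625) + Φ(-4.545) = 0.7341 + 0.0000 = 0.7341.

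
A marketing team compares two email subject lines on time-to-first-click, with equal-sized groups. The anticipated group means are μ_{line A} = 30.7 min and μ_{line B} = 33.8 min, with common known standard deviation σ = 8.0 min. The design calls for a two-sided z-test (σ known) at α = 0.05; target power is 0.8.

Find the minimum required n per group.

n = 105 per group

Standardized effect: d = |μ_{line A} − μ_{line B}| / σ = |30.7 − 33.8| / 8.0 = 0.3875
For power 0.8 need Φ(δ − z_{0.025}) = 0.8, so δ = z_{0.025} + z_{0.20} = 1.960 + 0.842 = 2.802.
(The Φ(−δ − z_{α/2}) term is vanishingly small for δ > 0 and is dropped in the standard sample-size formula.)
δ = d·√(n/2) ⇒ n = 2(δ/d)² = 2 × (2.802 / 0.3875)² = 104.54.
Round up to the next whole unit.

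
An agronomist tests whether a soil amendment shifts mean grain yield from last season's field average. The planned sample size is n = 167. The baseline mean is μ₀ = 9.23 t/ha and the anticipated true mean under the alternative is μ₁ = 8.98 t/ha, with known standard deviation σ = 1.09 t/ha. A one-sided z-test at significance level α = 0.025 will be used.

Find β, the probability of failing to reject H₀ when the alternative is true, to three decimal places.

β ≈ 0.158

Standardized effect: d = |μ₁ − μ₀| / σ = |8.98 − 9.23| / 1.09 = 0.2294
Noncentrality parameter: δ = d·√n = 0.2294 × √167 = 2.9640
One-sided α = 0.025 → critical value z_{0.025} = 1.960.
Power = Φ(δ − 1.960) = Φ(1.004) = 0.8423.
Type II error: β = 1 − power = 1 − 0.8423 = 0.1577.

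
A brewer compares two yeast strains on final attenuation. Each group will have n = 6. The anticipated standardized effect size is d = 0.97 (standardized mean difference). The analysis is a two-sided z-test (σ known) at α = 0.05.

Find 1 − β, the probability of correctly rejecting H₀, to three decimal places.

Noncentrality parameter: δ = d·√(n/2) = 0.97 × √(6/2) = 1.6801
Critical value for a two-sided test at α = 0.05: z_{α/2} = 1.960.
Power = Φ(δ − 1.960) + Φ(−δ − 1.960) = Φ(-0.280) + Φ(-3.640) = 0.3898 + 0.0001 = 0.3899.

Power ≈ 0.390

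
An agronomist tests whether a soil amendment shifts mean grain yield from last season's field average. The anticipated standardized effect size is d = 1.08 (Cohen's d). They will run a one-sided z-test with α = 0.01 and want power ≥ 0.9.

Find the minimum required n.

n = 12

For power 0.9 need Φ(δ − z_{0.01}) = 0.9, so δ = z_{0.01} + z_{0.10} = 2.326 + 1.282 = 3.608.
δ = d·√n ⇒ n = (δ/d)² = (3.608 / 1.08)² = 11.16.
Rounding up, n = 12.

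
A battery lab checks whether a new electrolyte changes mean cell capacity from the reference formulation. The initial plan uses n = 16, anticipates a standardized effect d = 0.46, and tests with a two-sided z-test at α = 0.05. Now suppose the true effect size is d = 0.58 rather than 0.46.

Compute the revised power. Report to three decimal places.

Power ≈ 0.641

With d = 0.58: δ = d·√n = 0.58 × √16 = 2.3200. Critical value z_{0.025} = 1.960.
Revised power = Φ(δ − 1.960) + Φ(−δ − 1.960) = Φ(0.360) + Φ(-4.280) = 0.6406 + 0.0000 = 0.6406.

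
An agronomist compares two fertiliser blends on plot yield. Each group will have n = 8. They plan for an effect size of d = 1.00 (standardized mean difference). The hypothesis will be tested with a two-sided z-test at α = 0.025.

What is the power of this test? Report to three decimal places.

Noncentrality parameter: λ = d·√(n/2) = 1.00 × √(8/2) = 2.0000
Critical value for a two-sided test at α = 0.025: z_{α/2} = 2.241.
Power = Φ(λ − 2.241) + Φ(−λ − 2.241) = Φ(-0.241) + Φ(-4.241) = 0.4046 + 0.0000 = 0.4046.

Power ≈ 0.405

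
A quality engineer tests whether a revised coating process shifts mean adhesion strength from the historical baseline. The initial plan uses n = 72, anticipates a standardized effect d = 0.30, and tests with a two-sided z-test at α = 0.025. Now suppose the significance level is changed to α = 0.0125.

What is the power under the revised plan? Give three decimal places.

Power ≈ 0.519

δ = d·√n = 0.30 × √72 = 2.5456 (unchanged). New critical value: z_{0.0063} = 2.498.
Revised power = Φ(δ − 2.498) + Φ(−δ − 2.498) = Φ(0.048) + Φ(-5.043) = 0.5191 + 0.0000 = 0.5191.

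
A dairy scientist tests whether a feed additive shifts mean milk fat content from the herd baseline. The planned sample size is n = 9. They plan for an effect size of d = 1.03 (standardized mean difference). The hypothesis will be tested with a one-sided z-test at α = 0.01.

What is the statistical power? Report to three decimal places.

Power ≈ 0.777

Noncentrality parameter: δ = d·√n = 1.03 × √9 = 3.0900
Critical value for a one-sided test at α = 0.01: z_α = 2.326.
Power = P(Z > 2.326 − δ) = Φ(0.764) = 0.7775.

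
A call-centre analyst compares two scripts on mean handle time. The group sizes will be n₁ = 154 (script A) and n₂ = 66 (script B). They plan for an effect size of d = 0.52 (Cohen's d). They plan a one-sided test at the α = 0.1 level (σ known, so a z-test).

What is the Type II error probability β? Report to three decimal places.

Noncentrality parameter: δ = d / √(1/n₁ + 1/n₂) = 0.52 / √(1/154 + 1/66) = 3.5345
Critical value for a one-sided test at α = 0.1: z_α = 1.282.
Power = Φ(δ − 1.282) = Φ(2.253) = 0.9879.
Type II error: β = 1 − power = 1 − 0.9879 = 0.0121.

β ≈ 0.012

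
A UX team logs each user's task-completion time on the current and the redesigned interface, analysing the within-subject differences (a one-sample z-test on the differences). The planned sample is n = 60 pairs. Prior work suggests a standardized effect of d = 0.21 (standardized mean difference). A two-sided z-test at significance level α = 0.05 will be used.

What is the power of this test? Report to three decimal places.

Power ≈ 0.370

Noncentrality parameter: δ = d·√n = 0.21 × √60 = 1.6267
Two-sided α = 0.05 → critical value z_{0.025} = 1.960.
Power = Φ(δ − 1.960) + Φ(−δ − 1.960) = Φ(-0.333) + Φ(-3.587) = 0.3694 + 0.0002 = 0.3696.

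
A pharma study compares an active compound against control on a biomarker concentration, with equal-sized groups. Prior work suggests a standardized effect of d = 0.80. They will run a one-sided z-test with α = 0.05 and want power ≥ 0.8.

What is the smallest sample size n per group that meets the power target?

n = 20 per group

For power 0.8 need Φ(δ − z_{0.05}) = 0.8, so δ = z_{0.05} + z_{0.20} = 1.645 + 0.842 = 2.486.
δ = d·√(n/2) ⇒ n = 2(δ/d)² = 2 × (2.486 / 0.80)² = 19.32.
Round up to the next whole unit.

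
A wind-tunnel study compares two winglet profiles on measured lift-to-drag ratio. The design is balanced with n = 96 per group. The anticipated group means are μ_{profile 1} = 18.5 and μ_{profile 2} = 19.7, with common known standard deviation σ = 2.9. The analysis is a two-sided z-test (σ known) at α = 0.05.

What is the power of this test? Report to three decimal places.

Standardized effect: d = |μ_{profile 1} − μ_{profile 2}| / σ = |18.5 − 19.7| / 2.9 = 0.4138
Noncentrality parameter: δ = d·√(n/2) = 0.4138 × √(96/2) = 2.8668
Critical value for a two-sided test at α = 0.05: z_{α/2} = 1.960.
Power = Φ(δ − 1.960) + Φ(−δ − 1.960) = Φ(0.907) + Φ(-4.827) = 0.8178 + 0.0000 = 0.8178.

Power ≈ 0.818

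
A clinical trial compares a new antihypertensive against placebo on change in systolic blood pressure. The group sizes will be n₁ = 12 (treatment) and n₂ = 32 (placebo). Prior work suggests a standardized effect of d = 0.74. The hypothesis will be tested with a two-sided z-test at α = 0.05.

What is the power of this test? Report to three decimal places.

Noncentrality parameter: δ = d / √(1/n₁ + 1/n₂) = 0.74 / √(1/12 + 1/32) = 2.1861
Two-sided α = 0.05 → critical value z_{0.025} = 1.960.
Power = Φ(δ − 1.960) + Φ(−δ − 1.960) = Φ(0.226) + Φ(-4.146) = 0.5895 + 0.0000 = 0.5895.

Power ≈ 0.589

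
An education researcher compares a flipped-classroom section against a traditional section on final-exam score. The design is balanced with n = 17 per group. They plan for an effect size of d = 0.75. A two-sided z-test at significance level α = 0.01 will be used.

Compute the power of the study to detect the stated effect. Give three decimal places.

Power ≈ 0.349

Noncentrality parameter: δ = d·√(n/2) = 0.75 × √(17/2) = 2.1866
Two-sided α = 0.01 → critical value z_{0.005} = 2.576.
Power = Φ(δ − 2.576) + Φ(−δ − 2.576) = Φ(-0.389) + Φ(-4.762) = 0.3486 + 0.0000 = 0.3486.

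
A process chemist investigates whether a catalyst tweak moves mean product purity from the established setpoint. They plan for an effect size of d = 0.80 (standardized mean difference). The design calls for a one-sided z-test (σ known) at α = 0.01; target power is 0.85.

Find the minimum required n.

Set Φ(δ − 2.326) = 0.85; then δ − 2.326 = Φ⁻¹(0.85) = 1.036, giving δ = 3.363.
δ = d·√n ⇒ n = (δ/d)² = (3.363 / 0.80)² = 17.67.
Round up to the next whole unit.

n = 18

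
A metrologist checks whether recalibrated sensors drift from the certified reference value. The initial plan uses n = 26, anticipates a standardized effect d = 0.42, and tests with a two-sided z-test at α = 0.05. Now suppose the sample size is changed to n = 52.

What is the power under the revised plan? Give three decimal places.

Power ≈ 0.857

With n = 52: δ = d·√n = 0.42 × √52 = 3.0287. Critical value z_{0.025} = 1.960.
Revised power = Φ(δ − 1.960) + Φ(−δ − 1.960) = Φ(1.069) + Φ(-4.989) = 0.8574 + 0.0000 = 0.8574.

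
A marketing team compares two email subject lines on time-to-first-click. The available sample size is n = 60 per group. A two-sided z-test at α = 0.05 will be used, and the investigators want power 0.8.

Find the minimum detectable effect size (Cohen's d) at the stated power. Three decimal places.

d ≈ 0.511

Required noncentrality: δ = z_{0.025} + z_{0.20} = 1.960 + 0.842 = 2.802.
(Lower-tail contribution to power is negligible for δ > 0.)
δ = d·√(n/2) ⇒ d = δ/√(n/2) = 2.802/√(60/2) = 0.5115.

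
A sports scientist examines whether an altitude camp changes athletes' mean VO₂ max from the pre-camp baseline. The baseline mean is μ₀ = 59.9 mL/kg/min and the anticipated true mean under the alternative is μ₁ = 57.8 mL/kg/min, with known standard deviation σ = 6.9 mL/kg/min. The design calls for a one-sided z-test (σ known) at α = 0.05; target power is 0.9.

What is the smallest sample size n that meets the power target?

Standardized effect: d = |μ₁ − μ₀| / σ = |57.8 − 59.9| / 6.9 = 0.3043
For power 0.9 need Φ(δ − z_{0.05}) = 0.9, so δ = z_{0.05} + z_{0.10} = 1.645 + 1.282 = 2.926.
δ = d·√n ⇒ n = (δ/d)² = (2.926 / 0.3043)² = 92.45.
Rounding up, n = 93.

n = 93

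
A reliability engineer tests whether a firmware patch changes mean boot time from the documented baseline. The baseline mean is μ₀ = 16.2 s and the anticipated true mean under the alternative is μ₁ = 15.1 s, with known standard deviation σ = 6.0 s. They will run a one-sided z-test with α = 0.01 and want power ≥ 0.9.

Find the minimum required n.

Standardized effect: d = |μ₁ − μ₀| / σ = |15.1 − 16.2| / 6.0 = 0.1833
For power 0.9 need Φ(δ − z_{0.01}) = 0.9, so δ = z_{0.01} + z_{0.10} = 2.326 + 1.282 = 3.608.
δ = d·√n ⇒ n = (δ/d)² = (3.608 / 0.1833)² = 387.28.
Rounding up, n = 388.

n = 388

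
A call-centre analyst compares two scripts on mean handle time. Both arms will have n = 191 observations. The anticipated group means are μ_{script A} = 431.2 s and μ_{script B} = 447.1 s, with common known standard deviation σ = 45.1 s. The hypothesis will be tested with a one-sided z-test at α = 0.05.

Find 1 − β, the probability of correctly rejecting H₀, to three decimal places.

Power ≈ 0.964

Standardized effect: d = |μ_{script A} − μ_{script B}| / σ = |431.2 − 447.1| / 45.1 = 0.3525
Noncentrality parameter: δ = d·√(n/2) = 0.3525 × √(191/2) = 3.4453
Critical value for a one-sided test at α = 0.05: z_α = 1.645.
Power = Φ(δ − 1.645) = Φ(1.800) = 0.9641.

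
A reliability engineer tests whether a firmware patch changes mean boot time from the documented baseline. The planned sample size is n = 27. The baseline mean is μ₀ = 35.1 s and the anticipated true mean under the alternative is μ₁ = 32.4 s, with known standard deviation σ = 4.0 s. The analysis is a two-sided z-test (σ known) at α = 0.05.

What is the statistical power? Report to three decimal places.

Standardized effect: d = |μ₁ − μ₀| / σ = |32.4 − 35.1| / 4.0 = 0.6750
Noncentrality parameter: λ = d·√n = 0.6750 × √27 = 3.5074
Two-sided α = 0.05 → critical value z_{0.025} = 1.960.
Power = Φ(λ − 1.960) + Φ(−λ − 1.960) = Φ(1.547) + Φ(-5.467) = 0.9391 + 0.0000 = 0.9391.

Power ≈ 0.939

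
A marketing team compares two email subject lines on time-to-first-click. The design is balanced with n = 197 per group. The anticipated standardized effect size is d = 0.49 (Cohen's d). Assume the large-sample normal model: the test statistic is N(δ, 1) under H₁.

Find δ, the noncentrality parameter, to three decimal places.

δ = d·√(n/2) = 0.49 × √(197/2) = 4.8631

δ ≈ 4.863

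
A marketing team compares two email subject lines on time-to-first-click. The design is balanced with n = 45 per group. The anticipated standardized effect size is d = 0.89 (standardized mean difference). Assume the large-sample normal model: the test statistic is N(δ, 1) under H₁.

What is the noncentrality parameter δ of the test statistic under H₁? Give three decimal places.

δ ≈ 4.222

The noncentrality parameter scales effect size by the design's sample-size factor: δ = d·√(n/2) = 0.89 × √(45/2) = 4.2216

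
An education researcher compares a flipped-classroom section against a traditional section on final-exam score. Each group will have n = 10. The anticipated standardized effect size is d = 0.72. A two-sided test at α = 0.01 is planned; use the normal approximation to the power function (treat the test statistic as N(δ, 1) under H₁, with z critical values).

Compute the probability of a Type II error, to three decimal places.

β ≈ 0.833

Noncentrality parameter: δ = d·√(n/2) = 0.72 × √(10/2) = 1.6100
Critical value for a two-sided test at α = 0.01: z_{α/2} = 2.576.
Power = Φ(δ − 2.576) + Φ(−δ − 2.576) = Φ(-0.966) + Φ(-4.186) = 0.1671 + 0.0000 = 0.1671.
Type II error: β = 1 − power = 1 − 0.1671 = 0.8329.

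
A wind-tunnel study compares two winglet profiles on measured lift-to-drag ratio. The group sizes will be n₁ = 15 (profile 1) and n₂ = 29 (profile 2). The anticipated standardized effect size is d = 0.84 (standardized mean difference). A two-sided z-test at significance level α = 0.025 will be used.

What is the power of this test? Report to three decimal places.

Power ≈ 0.655

Noncentrality parameter: δ = d / √(1/n₁ + 1/n₂) = 0.84 / √(1/15 + 1/29) = 2.6412
Critical value for a two-sided test at α = 0.025: z_{α/2} = 2.241.
Power = Φ(δ − 2.241) + Φ(−δ − 2.241) = Φ(0.400) + Φ(-4.883) = 0.6553 + 0.0000 = 0.6553.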